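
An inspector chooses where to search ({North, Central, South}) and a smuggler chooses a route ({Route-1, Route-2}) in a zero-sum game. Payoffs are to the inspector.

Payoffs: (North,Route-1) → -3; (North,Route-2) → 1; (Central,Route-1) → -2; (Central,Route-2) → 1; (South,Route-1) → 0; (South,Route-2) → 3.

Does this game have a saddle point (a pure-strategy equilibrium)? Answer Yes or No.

Row minima: North → -3, Central → -2, South → 0; maximin = 0.
Column maxima: Route-1 → 0, Route-2 → 3; minimax = 0.
maximin = minimax = 0, so a saddle point exists.

Yes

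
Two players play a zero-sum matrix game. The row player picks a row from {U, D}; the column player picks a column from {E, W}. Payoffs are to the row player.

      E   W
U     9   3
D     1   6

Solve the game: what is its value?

Row minima: U → 3, D → 1; maximin = 3.
Column maxima: E → 9, W → 6; minimax = 6.
3 ≠ 6, so there is no saddle point; optimal play is mixed.
Let the row player play U with probability p. Expected payoff against E: 9p + 1(1−p) = 8p + 1; against W: 3p + 6(1−p) = −3p + 6.
Setting these equal: 8p + 1 = −3p + 6 ⇒ 11p = 5 ⇒ p = 5/11, and the value is (8)·(5/11) + 1 = 51/11.
For the column player: with q = P(E), equating U's and D's payoffs gives 6q + 3 = −5q + 6 ⇒ q = 3/11.

51/11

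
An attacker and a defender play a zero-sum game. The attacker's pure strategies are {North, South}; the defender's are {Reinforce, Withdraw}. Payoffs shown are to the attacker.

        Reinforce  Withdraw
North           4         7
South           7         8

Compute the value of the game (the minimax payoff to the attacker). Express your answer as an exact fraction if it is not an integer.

Row minima: North → 4, South → 7; maximin = 7.
Column maxima: Reinforce → 7, Withdraw → 8; minimax = 7.
Since maximin = minimax = 7, there is a saddle point and the value is 7.

7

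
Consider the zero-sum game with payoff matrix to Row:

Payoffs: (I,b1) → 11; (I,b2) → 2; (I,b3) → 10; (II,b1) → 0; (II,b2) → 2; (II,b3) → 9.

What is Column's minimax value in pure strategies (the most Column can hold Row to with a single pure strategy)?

Column maxima: b1 → 11, b2 → 2, b3 → 10.
The smallest of these is 2.

2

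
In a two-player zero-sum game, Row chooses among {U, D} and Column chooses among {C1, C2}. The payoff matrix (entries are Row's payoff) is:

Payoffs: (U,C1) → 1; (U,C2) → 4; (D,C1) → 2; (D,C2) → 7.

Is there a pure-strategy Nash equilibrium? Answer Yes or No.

Yes

Row minima: U → 1, D → 2; maximin = 2.
Column maxima: C1 → 2, C2 → 7; minimax = 2.
maximin = minimax = 2, so a saddle point exists.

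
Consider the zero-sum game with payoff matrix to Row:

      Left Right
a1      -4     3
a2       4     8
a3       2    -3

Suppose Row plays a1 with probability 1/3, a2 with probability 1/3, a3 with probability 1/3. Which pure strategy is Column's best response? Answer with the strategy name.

Left

If Column plays Left, Row's expected payoff is (1/3)·(-4) + (1/3)·4 + (1/3)·2 = 2/3.
If Column plays Right, Row's expected payoff is (1/3)·3 + (1/3)·8 + (1/3)·(-3) = 8/3.
Column minimizes Row's payoff; the smallest is 2/3, so the best response is Left.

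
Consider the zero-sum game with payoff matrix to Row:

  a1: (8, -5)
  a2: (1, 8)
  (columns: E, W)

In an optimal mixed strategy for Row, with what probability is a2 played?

Row minima: a1 → -5, a2 → 1; maximin = 1.
Column maxima: E → 8, W → 8; minimax = 8.
1 ≠ 8, so there is no saddle point; optimal play is mixed.
Let Row play a1 with probability p. Expected payoff against E: 8p + 1(1−p) = 7p + 1; against W: (-5)p + 8(1−p) = −13p + 8.
Setting these equal: 7p + 1 = −13p + 8 ⇒ 20p = 7 ⇒ p = 7/20, and the value is (7)·(7/20) + 1 = 69/20.
For Column: with q = P(E), equating a1's and a2's payoffs gives 13q − 5 = −7q + 8 ⇒ q = 13/20.

13/20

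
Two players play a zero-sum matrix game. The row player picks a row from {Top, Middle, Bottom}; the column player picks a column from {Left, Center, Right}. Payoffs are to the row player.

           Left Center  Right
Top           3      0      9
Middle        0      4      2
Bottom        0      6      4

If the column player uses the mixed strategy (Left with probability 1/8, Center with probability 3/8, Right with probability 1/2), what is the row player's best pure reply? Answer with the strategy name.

Top

Expected payoff of Top: (1/8)·3 + (3/8)·0 + (1/2)·9 = 39/8.
Expected payoff of Middle: (1/8)·0 + (3/8)·4 + (1/2)·2 = 5/2.
Expected payoff of Bottom: (1/8)·0 + (3/8)·6 + (1/2)·4 = 17/4.
The largest is 39/8, so the row player's best response is Top.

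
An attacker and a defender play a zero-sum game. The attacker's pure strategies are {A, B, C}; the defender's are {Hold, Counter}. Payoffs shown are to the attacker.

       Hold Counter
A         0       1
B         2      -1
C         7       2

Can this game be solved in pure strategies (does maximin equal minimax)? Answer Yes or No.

Row minima: A → 0, B → -1, C → 2; maximin = 2.
Column maxima: Hold → 7, Counter → 2; minimax = 2.
maximin = minimax = 2, so a saddle point exists.

Yes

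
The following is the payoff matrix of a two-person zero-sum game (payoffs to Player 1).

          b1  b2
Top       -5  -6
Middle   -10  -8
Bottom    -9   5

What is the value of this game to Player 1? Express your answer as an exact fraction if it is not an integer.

Row minima: Top → -6, Middle → -10, Bottom → -9; maximin = -6.
Column maxima: b1 → -5, b2 → 5; minimax = -5.
-6 ≠ -5, so there is no saddle point; optimal play is mixed.
Middle is strictly dominated by Top, so Player 1 never plays it.
On the remaining 2×2 (Top, Bottom vs b1, b2):
Let Player 1 play Top with probability p. Expected payoff against b1: (-5)p + (-9)(1−p) = 4p − 9; against b2: (-6)p + 5(1−p) = −11p + 5.
Setting these equal: 4p − 9 = −11p + 5 ⇒ 15p = 14 ⇒ p = 14/15, and the value is (4)·(14/15) − 9 = -79/15.
For Player 2: with q = P(b1), equating Top's and Bottom's payoffs gives q − 6 = −14q + 5 ⇒ q = 11/15.

-79/15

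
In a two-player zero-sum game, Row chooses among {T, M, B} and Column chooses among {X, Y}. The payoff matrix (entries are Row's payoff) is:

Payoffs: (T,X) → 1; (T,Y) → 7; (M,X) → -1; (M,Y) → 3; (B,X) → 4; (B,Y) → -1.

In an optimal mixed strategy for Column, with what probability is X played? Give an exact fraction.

Row minima: T → 1, M → -1, B → -1; maximin = 1.
Column maxima: X → 4, Y → 7; minimax = 4.
1 ≠ 4, so there is no saddle point; optimal play is mixed.
M is strictly dominated by T, so Row never plays it.
On the remaining 2×2 (T, B vs X, Y):
Let Row play T with probability p. Expected payoff against X: 1p + 4(1−p) = −3p + 4; against Y: 7p + (-1)(1−p) = 8p − 1.
Setting these equal: −3p + 4 = 8p − 1 ⇒ −11p = -5 ⇒ p = 5/11, and the value is (-3)·(5/11) + 4 = 29/11.
For Column: with q = P(X), equating T's and B's payoffs gives −6q + 7 = 5q − 1 ⇒ q = 8/11.

8/11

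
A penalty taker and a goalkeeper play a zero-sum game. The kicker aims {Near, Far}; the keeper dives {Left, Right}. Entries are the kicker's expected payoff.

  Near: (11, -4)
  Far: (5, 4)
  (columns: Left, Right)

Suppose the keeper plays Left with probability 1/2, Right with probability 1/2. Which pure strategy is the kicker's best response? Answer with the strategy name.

Expected payoff of Near: (1/2)·11 + (1/2)·(-4) = 7/2.
Expected payoff of Far: (1/2)·5 + (1/2)·4 = 9/2.
The largest is 9/2, so the kicker's best response is Far.

Far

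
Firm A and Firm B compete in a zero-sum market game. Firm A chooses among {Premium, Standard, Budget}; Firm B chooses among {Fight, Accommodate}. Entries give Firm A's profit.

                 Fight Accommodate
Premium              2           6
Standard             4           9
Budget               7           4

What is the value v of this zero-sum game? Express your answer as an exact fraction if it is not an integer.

47/8

Row minima: Premium → 2, Standard → 4, Budget → 4; maximin = 4.
Column maxima: Fight → 7, Accommodate → 9; minimax = 7.
4 ≠ 7, so there is no saddle point; optimal play is mixed.
Premium is strictly dominated by Standard, so Firm A never plays it.
On the remaining 2×2 (Standard, Budget vs Fight, Accommodate):
Let Firm A play Standard with probability p. Expected payoff against Fight: 4p + 7(1−p) = −3p + 7; against Accommodate: 9p + 4(1−p) = 5p + 4.
Setting these equal: −3p + 7 = 5p + 4 ⇒ −8p = -3 ⇒ p = 3/8, and the value is (-3)·(3/8) + 7 = 47/8.
For Firm B: with q = P(Fight), equating Standard's and Budget's payoffs gives −5q + 9 = 3q + 4 ⇒ q = 5/8.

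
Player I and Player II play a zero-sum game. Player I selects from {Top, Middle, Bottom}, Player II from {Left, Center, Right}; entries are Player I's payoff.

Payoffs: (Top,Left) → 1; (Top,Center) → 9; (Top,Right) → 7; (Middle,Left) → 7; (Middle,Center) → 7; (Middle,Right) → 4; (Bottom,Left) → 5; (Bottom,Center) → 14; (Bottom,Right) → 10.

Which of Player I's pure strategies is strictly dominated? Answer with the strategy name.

Top

Bottom gives a strictly higher payoff than Top against every column: 5 > 1, 14 > 9, 10 > 7.
So Top is strictly dominated and Player I never plays it.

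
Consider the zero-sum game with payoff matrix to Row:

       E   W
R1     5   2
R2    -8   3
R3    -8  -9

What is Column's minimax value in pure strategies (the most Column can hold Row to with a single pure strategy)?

3

Column maxima: E → 5, W → 3.
The smallest of these is 3.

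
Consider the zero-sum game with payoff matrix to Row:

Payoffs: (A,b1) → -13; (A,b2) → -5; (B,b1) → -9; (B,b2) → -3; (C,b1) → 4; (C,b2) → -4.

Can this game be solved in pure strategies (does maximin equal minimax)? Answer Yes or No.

Row minima: A → -13, B → -9, C → -4; maximin = -4.
Column maxima: b1 → 4, b2 → -3; minimax = -3.
-4 ≠ -3, so no pure-strategy equilibrium exists.

No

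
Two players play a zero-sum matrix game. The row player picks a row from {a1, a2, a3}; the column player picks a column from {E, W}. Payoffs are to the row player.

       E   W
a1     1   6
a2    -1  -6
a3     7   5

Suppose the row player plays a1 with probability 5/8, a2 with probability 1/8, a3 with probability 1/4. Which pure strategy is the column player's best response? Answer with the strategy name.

If the column player plays E, the row player's expected payoff is (5/8)·1 + (1/8)·(-1) + (1/4)·7 = 9/4.
If the column player plays W, the row player's expected payoff is (5/8)·6 + (1/8)·(-6) + (1/4)·5 = 17/4.
The column player minimizes the row player's payoff; the smallest is 9/4, so the best response is E.

E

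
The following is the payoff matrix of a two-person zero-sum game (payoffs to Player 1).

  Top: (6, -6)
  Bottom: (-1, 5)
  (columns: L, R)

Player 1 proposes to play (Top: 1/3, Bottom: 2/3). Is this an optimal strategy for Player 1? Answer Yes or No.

Yes

Against L this mix gives (1/3)·6 + (2/3)·(-1) = 4/3.
Against R this mix gives (1/3)·(-6) + (2/3)·5 = 4/3.
All of Player 2's active replies (L, R) yield 4/3, and no column does worse for Player 1. The mix makes Player 2 indifferent and guarantees 4/3, so it is optimal.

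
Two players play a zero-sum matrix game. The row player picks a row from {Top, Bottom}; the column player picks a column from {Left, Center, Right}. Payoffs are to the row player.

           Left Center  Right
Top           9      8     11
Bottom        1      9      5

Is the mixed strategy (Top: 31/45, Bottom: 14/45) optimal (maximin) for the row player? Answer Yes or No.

No

Against Left this mix gives (31/45)·9 + (14/45)·1 = 293/45.
Against Center this mix gives (31/45)·8 + (14/45)·9 = 374/45.
Against Right this mix gives (31/45)·11 + (14/45)·5 = 137/15.
The column player will play Left, holding the row player to 293/45. Shifting weight toward the row that does better against Left would raise this floor (the equalizing mix achieves 73/9 against both Left and Center), so the proposed strategy is not optimal.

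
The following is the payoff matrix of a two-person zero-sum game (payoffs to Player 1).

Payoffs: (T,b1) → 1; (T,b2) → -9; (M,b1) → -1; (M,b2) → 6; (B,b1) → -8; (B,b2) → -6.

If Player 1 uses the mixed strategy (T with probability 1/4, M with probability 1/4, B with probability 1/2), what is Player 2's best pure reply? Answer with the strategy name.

b1

If Player 2 plays b1, Player 1's expected payoff is (1/4)·1 + (1/4)·(-1) + (1/2)·(-8) = -4.
If Player 2 plays b2, Player 1's expected payoff is (1/4)·(-9) + (1/4)·6 + (1/2)·(-6) = -15/4.
Player 2 minimizes Player 1's payoff; the smallest is -4, so the best response is b1.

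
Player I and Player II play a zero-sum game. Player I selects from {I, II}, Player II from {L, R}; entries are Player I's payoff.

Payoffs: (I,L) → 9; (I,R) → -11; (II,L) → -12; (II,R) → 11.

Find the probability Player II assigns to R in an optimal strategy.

Row minima: I → -11, II → -12; maximin = -11.
Column maxima: L → 9, R → 11; minimax = 9.
-11 ≠ 9, so there is no saddle point; optimal play is mixed.
Let Player I play I with probability p. Expected payoff against L: 9p + (-12)(1−p) = 21p − 12; against R: (-11)p + 11(1−p) = −22p + 11.
Setting these equal: 21p − 12 = −22p + 11 ⇒ 43p = 23 ⇒ p = 23/43, and the value is (21)·(23/43) − 12 = -33/43.
For Player II: with q = P(L), equating I's and II's payoffs gives 20q − 11 = −23q + 11 ⇒ q = 22/43.

21/43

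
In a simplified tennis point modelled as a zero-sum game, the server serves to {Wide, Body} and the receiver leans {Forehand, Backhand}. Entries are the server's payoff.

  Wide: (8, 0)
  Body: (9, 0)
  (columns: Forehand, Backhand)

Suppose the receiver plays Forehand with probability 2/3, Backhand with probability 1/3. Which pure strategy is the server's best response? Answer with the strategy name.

Expected payoff of Wide: (2/3)·8 + (1/3)·0 = 16/3.
Expected payoff of Body: (2/3)·9 + (1/3)·0 = 6.
The largest is 6, so the server's best response is Body.

Body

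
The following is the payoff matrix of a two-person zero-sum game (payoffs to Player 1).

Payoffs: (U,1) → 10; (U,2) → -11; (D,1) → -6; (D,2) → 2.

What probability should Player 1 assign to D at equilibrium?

Row minima: U → -11, D → -6; maximin = -6.
Column maxima: 1 → 10, 2 → 2; minimax = 2.
-6 ≠ 2, so there is no saddle point; optimal play is mixed.
Let Player 1 play U with probability p. Expected payoff against 1: 10p + (-6)(1−p) = 16p − 6; against 2: (-11)p + 2(1−p) = −13p + 2.
Setting these equal: 16p − 6 = −13p + 2 ⇒ 29p = 8 ⇒ p = 8/29, and the value is (16)·(8/29) − 6 = -46/29.
For Player 2: with q = P(1), equating U's and D's payoffs gives 21q − 11 = −8q + 2 ⇒ q = 13/29.

21/29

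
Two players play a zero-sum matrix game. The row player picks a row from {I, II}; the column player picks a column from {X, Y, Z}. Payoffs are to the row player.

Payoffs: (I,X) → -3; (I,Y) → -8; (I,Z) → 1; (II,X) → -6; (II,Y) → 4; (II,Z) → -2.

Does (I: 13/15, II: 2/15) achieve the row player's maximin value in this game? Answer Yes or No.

No

Against X this mix gives (13/15)·(-3) + (2/15)·(-6) = -17/5.
Against Y this mix gives (13/15)·(-8) + (2/15)·4 = -32/5.
Against Z this mix gives (13/15)·1 + (2/15)·(-2) = 3/5.
The column player will play Y, holding the row player to -32/5. Shifting weight toward the row that does better against Y would raise this floor (the equalizing mix achieves -4 against both Y and X), so the proposed strategy is not optimal.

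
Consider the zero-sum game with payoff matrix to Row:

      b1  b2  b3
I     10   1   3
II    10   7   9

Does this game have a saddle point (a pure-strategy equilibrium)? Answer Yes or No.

Yes

Row minima: I → 1, II → 7; maximin = 7.
Column maxima: b1 → 10, b2 → 7, b3 → 9; minimax = 7.
maximin = minimax = 7, so a saddle point exists.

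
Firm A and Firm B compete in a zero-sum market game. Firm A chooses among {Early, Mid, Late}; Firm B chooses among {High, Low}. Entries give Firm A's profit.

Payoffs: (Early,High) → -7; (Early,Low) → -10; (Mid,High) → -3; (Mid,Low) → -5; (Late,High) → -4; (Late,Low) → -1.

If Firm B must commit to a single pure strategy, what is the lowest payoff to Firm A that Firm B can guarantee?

-3

Column maxima: High → -3, Low → -1.
The smallest of these is -3.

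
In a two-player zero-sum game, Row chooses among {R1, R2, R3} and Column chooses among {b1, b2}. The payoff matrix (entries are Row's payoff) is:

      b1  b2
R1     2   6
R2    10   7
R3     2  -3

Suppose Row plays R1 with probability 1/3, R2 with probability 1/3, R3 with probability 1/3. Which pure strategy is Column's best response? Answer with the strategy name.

b2

If Column plays b1, Row's expected payoff is (1/3)·2 + (1/3)·10 + (1/3)·2 = 14/3.
If Column plays b2, Row's expected payoff is (1/3)·6 + (1/3)·7 + (1/3)·(-3) = 10/3.
Column minimizes Row's payoff; the smallest is 10/3, so the best response is b2.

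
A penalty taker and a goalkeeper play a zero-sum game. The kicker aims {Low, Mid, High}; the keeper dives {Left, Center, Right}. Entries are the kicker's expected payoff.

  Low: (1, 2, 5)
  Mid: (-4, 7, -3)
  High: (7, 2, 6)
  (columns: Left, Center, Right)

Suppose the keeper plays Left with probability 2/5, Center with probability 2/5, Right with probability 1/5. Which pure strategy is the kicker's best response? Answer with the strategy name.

Expected payoff of Low: (2/5)·1 + (2/5)·2 + (1/5)·5 = 11/5.
Expected payoff of Mid: (2/5)·(-4) + (2/5)·7 + (1/5)·(-3) = 3/5.
Expected payoff of High: (2/5)·7 + (2/5)·2 + (1/5)·6 = 24/5.
The largest is 24/5, so the kicker's best response is High.

High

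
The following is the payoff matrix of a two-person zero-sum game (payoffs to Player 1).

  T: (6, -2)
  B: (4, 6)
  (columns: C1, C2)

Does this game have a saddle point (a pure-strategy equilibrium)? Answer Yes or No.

Row minima: T → -2, B → 4; maximin = 4.
Column maxima: C1 → 6, C2 → 6; minimax = 6.
4 ≠ 6, so no pure-strategy equilibrium exists.

No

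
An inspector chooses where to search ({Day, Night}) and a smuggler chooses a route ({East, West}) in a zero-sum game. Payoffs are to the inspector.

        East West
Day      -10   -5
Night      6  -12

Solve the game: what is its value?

-150/23

Row minima: Day → -10, Night → -12; maximin = -10.
Column maxima: East → 6, West → -5; minimax = -5.
-10 ≠ -5, so there is no saddle point; optimal play is mixed.
Let the inspector play Day with probability p. Expected payoff against East: (-10)p + 6(1−p) = −16p + 6; against West: (-5)p + (-12)(1−p) = 7p − 12.
Setting these equal: −16p + 6 = 7p − 12 ⇒ −23p = -18 ⇒ p = 18/23, and the value is (-16)·(18/23) + 6 = -150/23.
For the smuggler: with q = P(East), equating Day's and Night's payoffs gives −5q − 5 = 18q − 12 ⇒ q = 7/23.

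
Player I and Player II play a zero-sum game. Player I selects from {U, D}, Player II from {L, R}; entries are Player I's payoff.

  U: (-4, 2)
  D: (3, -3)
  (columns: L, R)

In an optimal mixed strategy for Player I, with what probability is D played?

1/2

Row minima: U → -4, D → -3; maximin = -3.
Column maxima: L → 3, R → 2; minimax = 2.
-3 ≠ 2, so there is no saddle point; optimal play is mixed.
Let Player I play U with probability p. Expected payoff against L: (-4)p + 3(1−p) = −7p + 3; against R: 2p + (-3)(1−p) = 5p − 3.
Setting these equal: −7p + 3 = 5p − 3 ⇒ −12p = -6 ⇒ p = 1/2, and the value is (-7)·(1/2) + 3 = -1/2.
For Player II: with q = P(L), equating U's and D's payoffs gives −6q + 2 = 6q − 3 ⇒ q = 5/12.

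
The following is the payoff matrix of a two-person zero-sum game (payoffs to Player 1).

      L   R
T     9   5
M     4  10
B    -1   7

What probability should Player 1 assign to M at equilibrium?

Row minima: T → 5, M → 4, B → -1; maximin = 5.
Column maxima: L → 9, R → 10; minimax = 9.
5 ≠ 9, so there is no saddle point; optimal play is mixed.
B is strictly dominated by M, so Player 1 never plays it.
On the remaining 2×2 (T, M vs L, R):
Let Player 1 play T with probability p. Expected payoff against L: 9p + 4(1−p) = 5p + 4; against R: 5p + 10(1−p) = −5p + 10.
Setting these equal: 5p + 4 = −5p + 10 ⇒ 10p = 6 ⇒ p = 3/5, and the value is (5)·(3/5) + 4 = 7.
For Player 2: with q = P(L), equating T's and M's payoffs gives 4q + 5 = −6q + 10 ⇒ q = 1/2.

2/5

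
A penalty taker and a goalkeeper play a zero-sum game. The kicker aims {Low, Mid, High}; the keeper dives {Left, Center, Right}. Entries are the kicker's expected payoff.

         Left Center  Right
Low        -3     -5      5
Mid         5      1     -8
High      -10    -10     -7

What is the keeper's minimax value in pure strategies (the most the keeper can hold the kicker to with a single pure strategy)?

1

Column maxima: Left → 5, Center → 1, Right → 5.
The smallest of these is 1.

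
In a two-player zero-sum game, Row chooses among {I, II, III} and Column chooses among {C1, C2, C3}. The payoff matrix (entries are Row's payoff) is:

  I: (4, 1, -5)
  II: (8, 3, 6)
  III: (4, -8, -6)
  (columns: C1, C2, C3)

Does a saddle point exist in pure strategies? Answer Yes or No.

Row minima: I → -5, II → 3, III → -8; maximin = 3.
Column maxima: C1 → 8, C2 → 3, C3 → 6; minimax = 3.
maximin = minimax = 3, so a saddle point exists.

Yes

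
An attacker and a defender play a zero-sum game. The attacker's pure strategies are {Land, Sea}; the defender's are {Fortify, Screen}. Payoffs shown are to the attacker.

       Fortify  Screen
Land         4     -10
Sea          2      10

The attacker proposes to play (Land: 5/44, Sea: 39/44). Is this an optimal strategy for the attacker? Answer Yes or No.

No

Against Fortify this mix gives (5/44)·4 + (39/44)·2 = 49/22.
Against Screen this mix gives (5/44)·(-10) + (39/44)·10 = 85/11.
The defender will play Fortify, holding the attacker to 49/22. Shifting weight toward the row that does better against Fortify would raise this floor (the equalizing mix achieves 30/11 against both Fortify and Screen), so the proposed strategy is not optimal.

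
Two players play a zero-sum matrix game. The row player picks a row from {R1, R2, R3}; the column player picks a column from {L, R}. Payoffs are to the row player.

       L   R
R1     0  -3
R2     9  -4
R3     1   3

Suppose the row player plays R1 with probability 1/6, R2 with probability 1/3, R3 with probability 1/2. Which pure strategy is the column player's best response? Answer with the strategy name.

R

If the column player plays L, the row player's expected payoff is (1/6)·0 + (1/3)·9 + (1/2)·1 = 7/2.
If the column player plays R, the row player's expected payoff is (1/6)·(-3) + (1/3)·(-4) + (1/2)·3 = -1/3.
The column player minimizes the row player's payoff; the smallest is -1/3, so the best response is R.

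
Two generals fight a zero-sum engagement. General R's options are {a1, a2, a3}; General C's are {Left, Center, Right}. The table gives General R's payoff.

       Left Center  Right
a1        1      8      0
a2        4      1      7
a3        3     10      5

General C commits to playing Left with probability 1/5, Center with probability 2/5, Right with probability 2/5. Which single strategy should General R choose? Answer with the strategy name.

Expected payoff of a1: (1/5)·1 + (2/5)·8 + (2/5)·0 = 17/5.
Expected payoff of a2: (1/5)·4 + (2/5)·1 + (2/5)·7 = 4.
Expected payoff of a3: (1/5)·3 + (2/5)·10 + (2/5)·5 = 33/5.
The largest is 33/5, so General R's best response is a3.

a3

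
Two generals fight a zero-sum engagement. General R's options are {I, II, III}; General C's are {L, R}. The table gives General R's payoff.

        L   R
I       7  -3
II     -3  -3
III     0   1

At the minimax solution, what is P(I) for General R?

Row minima: I → -3, II → -3, III → 0; maximin = 0.
Column maxima: L → 7, R → 1; minimax = 1.
0 ≠ 1, so there is no saddle point; optimal play is mixed.
II is strictly dominated by III, so General R never plays it.
On the remaining 2×2 (I, III vs L, R):
Let General R play I with probability p. Expected payoff against L: 7p + 0(1−p) = 7p; against R: (-3)p + 1(1−p) = −4p + 1.
Setting these equal: 7p = −4p + 1 ⇒ 11p = 1 ⇒ p = 1/11, and the value is (7)·(1/11) = 7/11.
For General C: with q = P(L), equating I's and III's payoffs gives 10q − 3 = −q + 1 ⇒ q = 4/11.

1/11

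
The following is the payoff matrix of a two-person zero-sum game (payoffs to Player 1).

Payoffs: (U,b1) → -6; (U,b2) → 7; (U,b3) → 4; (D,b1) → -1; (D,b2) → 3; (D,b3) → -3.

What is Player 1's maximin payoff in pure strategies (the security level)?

-3

Row minima: U → -6, D → -3.
The best of these is -3.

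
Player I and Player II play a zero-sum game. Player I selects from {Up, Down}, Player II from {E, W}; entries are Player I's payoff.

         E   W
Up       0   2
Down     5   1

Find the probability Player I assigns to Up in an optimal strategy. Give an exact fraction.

2/3

Row minima: Up → 0, Down → 1; maximin = 1.
Column maxima: E → 5, W → 2; minimax = 2.
1 ≠ 2, so there is no saddle point; optimal play is mixed.
Let Player I play Up with probability p. Expected payoff against E: 0p + 5(1−p) = −5p + 5; against W: 2p + 1(1−p) = p + 1.
Setting these equal: −5p + 5 = p + 1 ⇒ −6p = -4 ⇒ p = 2/3, and the value is (-5)·(2/3) + 5 = 5/3.
For Player II: with q = P(E), equating Up's and Down's payoffs gives −2q + 2 = 4q + 1 ⇒ q = 1/6.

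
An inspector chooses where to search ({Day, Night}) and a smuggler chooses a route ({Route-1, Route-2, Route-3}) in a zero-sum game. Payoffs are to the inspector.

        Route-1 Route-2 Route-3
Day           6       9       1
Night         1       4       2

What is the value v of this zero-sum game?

11/6

Row minima: Day → 1, Night → 1; maximin = 1.
Column maxima: Route-1 → 6, Route-2 → 9, Route-3 → 2; minimax = 2.
1 ≠ 2, so there is no saddle point; optimal play is mixed.
Route-2 is strictly dominated by Route-1 (it gives the inspector strictly more in every row), so the smuggler never plays it.
On the remaining 2×2 (Day, Night vs Route-1, Route-3):
Let the inspector play Day with probability p. Expected payoff against Route-1: 6p + 1(1−p) = 5p + 1; against Route-3: 1p + 2(1−p) = −p + 2.
Setting these equal: 5p + 1 = −p + 2 ⇒ 6p = 1 ⇒ p = 1/6, and the value is (5)·(1/6) + 1 = 11/6.
For the smuggler: with q = P(Route-1), equating Day's and Night's payoffs gives 5q + 1 = −q + 2 ⇒ q = 1/6.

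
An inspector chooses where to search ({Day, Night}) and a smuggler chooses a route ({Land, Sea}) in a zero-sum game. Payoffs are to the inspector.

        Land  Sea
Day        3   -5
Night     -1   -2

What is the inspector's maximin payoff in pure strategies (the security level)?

-2

Row minima: Day → -5, Night → -2.
The best of these is -2.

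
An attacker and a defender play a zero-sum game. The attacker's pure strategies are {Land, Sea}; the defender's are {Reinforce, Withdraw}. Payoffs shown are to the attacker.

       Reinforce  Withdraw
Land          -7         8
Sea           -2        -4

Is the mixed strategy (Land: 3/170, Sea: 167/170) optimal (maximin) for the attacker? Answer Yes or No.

Against Reinforce this mix gives (3/170)·(-7) + (167/170)·(-2) = -71/34.
Against Withdraw this mix gives (3/170)·8 + (167/170)·(-4) = -322/85.
The defender will play Withdraw, holding the attacker to -322/85. Shifting weight toward the row that does better against Withdraw would raise this floor (the equalizing mix achieves -44/17 against both Withdraw and Reinforce), so the proposed strategy is not optimal.

No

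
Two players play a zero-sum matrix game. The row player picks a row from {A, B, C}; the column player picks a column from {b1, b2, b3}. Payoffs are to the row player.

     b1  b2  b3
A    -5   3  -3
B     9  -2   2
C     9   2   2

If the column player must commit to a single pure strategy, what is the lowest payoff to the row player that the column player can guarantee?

2

Column maxima: b1 → 9, b2 → 3, b3 → 2.
The smallest of these is 2.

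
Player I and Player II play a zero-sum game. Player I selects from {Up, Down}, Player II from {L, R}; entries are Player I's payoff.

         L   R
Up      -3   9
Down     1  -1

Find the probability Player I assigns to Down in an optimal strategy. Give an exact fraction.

6/7

Row minima: Up → -3, Down → -1; maximin = -1.
Column maxima: L → 1, R → 9; minimax = 1.
-1 ≠ 1, so there is no saddle point; optimal play is mixed.
Let Player I play Up with probability p. Expected payoff against L: (-3)p + 1(1−p) = −4p + 1; against R: 9p + (-1)(1−p) = 10p − 1.
Setting these equal: −4p + 1 = 10p − 1 ⇒ −14p = -2 ⇒ p = 1/7, and the value is (-4)·(1/7) + 1 = 3/7.
For Player II: with q = P(L), equating Up's and Down's payoffs gives −12q + 9 = 2q − 1 ⇒ q = 5/7.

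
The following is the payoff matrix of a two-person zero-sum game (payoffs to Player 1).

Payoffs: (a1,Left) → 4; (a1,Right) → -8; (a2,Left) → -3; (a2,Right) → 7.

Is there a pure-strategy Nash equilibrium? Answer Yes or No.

No

Row minima: a1 → -8, a2 → -3; maximin = -3.
Column maxima: Left → 4, Right → 7; minimax = 4.
-3 ≠ 4, so no pure-strategy equilibrium exists.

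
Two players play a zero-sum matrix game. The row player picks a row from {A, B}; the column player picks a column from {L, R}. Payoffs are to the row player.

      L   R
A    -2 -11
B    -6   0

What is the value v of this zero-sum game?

-22/5

Row minima: A → -11, B → -6; maximin = -6.
Column maxima: L → -2, R → 0; minimax = -2.
-6 ≠ -2, so there is no saddle point; optimal play is mixed.
Let the row player play A with probability p. Expected payoff against L: (-2)p + (-6)(1−p) = 4p − 6; against R: (-11)p + 0(1−p) = −11p.
Setting these equal: 4p − 6 = −11p ⇒ 15p = 6 ⇒ p = 2/5, and the value is (4)·(2/5) − 6 = -22/5.
For the column player: with q = P(L), equating A's and B's payoffs gives 9q − 11 = −6q ⇒ q = 11/15.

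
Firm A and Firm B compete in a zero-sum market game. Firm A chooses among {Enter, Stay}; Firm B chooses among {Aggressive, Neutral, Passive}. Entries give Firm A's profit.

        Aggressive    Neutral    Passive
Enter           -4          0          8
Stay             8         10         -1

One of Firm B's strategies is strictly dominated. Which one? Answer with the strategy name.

Aggressive holds Firm A's payoff strictly below Neutral in every row: -4 < 0, 8 < 10.
So Neutral is strictly dominated for Firm B.

Neutral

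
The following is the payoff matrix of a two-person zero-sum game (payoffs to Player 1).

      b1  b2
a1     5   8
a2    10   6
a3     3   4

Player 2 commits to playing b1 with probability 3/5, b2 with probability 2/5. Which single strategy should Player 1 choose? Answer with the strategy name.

a2

Expected payoff of a1: (3/5)·5 + (2/5)·8 = 31/5.
Expected payoff of a2: (3/5)·10 + (2/5)·6 = 42/5.
Expected payoff of a3: (3/5)·3 + (2/5)·4 = 17/5.
The largest is 42/5, so Player 1's best response is a2.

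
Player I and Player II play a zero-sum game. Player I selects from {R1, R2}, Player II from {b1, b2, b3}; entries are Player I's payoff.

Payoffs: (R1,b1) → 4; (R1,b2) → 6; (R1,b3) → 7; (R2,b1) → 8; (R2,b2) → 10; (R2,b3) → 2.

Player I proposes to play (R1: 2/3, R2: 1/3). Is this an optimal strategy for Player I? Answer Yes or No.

Yes

Against b1 this mix gives (2/3)·4 + (1/3)·8 = 16/3.
Against b2 this mix gives (2/3)·6 + (1/3)·10 = 22/3.
Against b3 this mix gives (2/3)·7 + (1/3)·2 = 16/3.
All of Player II's active replies (b1, b3) yield 16/3, and no column does worse for Player I. The mix makes Player II indifferent and guarantees 16/3, so it is optimal.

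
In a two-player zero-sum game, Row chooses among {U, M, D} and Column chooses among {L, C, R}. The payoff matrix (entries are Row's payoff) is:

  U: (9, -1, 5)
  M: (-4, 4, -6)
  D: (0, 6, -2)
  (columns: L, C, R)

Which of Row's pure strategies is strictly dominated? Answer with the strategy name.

D gives a strictly higher payoff than M against every column: 0 > -4, 6 > 4, -2 > -6.
So M is strictly dominated and Row never plays it.

M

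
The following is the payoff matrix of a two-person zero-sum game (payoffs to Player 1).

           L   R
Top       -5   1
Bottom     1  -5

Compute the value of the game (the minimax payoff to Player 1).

Row minima: Top → -5, Bottom → -5; maximin = -5.
Column maxima: L → 1, R → 1; minimax = 1.
-5 ≠ 1, so there is no saddle point; optimal play is mixed.
Let Player 1 play Top with probability p. Expected payoff against L: (-5)p + 1(1−p) = −6p + 1; against R: 1p + (-5)(1−p) = 6p − 5.
Setting these equal: −6p + 1 = 6p − 5 ⇒ −12p = -6 ⇒ p = 1/2, and the value is (-6)·(1/2) + 1 = -2.
For Player 2: with q = P(L), equating Top's and Bottom's payoffs gives −6q + 1 = 6q − 5 ⇒ q = 1/2.

-2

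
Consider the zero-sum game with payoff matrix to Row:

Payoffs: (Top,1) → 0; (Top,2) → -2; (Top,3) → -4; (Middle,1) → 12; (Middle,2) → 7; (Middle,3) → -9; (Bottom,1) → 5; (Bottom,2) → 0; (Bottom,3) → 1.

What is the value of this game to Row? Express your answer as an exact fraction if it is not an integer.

7/17

Row minima: Top → -4, Middle → -9, Bottom → 0; maximin = 0.
Column maxima: 1 → 12, 2 → 7, 3 → 1; minimax = 1.
0 ≠ 1, so there is no saddle point; optimal play is mixed.
Top is strictly dominated by Bottom, so Row never plays it.
1 is strictly dominated by 2 (it gives Row strictly more in every row), so Column never plays it.
On the remaining 2×2 (Middle, Bottom vs 2, 3):
Let Row play Middle with probability p. Expected payoff against 2: 7p + 0(1−p) = 7p; against 3: (-9)p + 1(1−p) = −10p + 1.
Setting these equal: 7p = −10p + 1 ⇒ 17p = 1 ⇒ p = 1/17, and the value is (7)·(1/17) = 7/17.
For Column: with q = P(2), equating Middle's and Bottom's payoffs gives 16q − 9 = −q + 1 ⇒ q = 10/17.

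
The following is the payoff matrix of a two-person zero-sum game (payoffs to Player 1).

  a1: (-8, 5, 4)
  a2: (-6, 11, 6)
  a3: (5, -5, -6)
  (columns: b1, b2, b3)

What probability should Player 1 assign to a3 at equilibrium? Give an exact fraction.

Row minima: a1 → -8, a2 → -6, a3 → -6; maximin = -6.
Column maxima: b1 → 5, b2 → 11, b3 → 6; minimax = 5.
-6 ≠ 5, so there is no saddle point; optimal play is mixed.
a1 is strictly dominated by a2, so Player 1 never plays it.
b2 is strictly dominated by b3 (it gives Player 1 strictly more in every row), so Player 2 never plays it.
On the remaining 2×2 (a2, a3 vs b1, b3):
Let Player 1 play a2 with probability p. Expected payoff against b1: (-6)p + 5(1−p) = −11p + 5; against b3: 6p + (-6)(1−p) = 12p − 6.
Setting these equal: −11p + 5 = 12p − 6 ⇒ −23p = -11 ⇒ p = 11/23, and the value is (-11)·(11/23) + 5 = -6/23.
For Player 2: with q = P(b1), equating a2's and a3's payoffs gives −12q + 6 = 11q − 6 ⇒ q = 12/23.

12/23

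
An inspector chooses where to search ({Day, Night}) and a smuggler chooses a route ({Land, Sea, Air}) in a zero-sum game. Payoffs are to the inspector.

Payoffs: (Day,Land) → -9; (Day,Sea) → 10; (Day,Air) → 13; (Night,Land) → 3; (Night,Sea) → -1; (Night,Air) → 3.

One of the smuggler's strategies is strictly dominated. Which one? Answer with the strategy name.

Sea holds the inspector's payoff strictly below Air in every row: 10 < 13, -1 < 3.
So Air is strictly dominated for the smuggler.

Air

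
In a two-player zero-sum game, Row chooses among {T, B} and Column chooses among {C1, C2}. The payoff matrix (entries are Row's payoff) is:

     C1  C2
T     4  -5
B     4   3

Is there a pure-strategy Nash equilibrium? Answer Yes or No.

Row minima: T → -5, B → 3; maximin = 3.
Column maxima: C1 → 4, C2 → 3; minimax = 3.
maximin = minimax = 3, so a saddle point exists.

Yes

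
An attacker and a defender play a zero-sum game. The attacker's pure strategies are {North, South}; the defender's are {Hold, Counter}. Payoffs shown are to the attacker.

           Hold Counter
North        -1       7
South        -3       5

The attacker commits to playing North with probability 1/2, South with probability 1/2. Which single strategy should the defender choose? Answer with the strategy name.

If the defender plays Hold, the attacker's expected payoff is (1/2)·(-1) + (1/2)·(-3) = -2.
If the defender plays Counter, the attacker's expected payoff is (1/2)·7 + (1/2)·5 = 6.
The defender minimizes the attacker's payoff; the smallest is -2, so the best response is Hold.

Hold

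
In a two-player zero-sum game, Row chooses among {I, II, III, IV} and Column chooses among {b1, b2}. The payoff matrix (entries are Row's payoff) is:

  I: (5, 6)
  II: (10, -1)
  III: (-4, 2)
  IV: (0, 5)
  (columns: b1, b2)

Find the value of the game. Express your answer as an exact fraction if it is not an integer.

Row minima: I → 5, II → -1, III → -4, IV → 0; maximin = 5.
Column maxima: b1 → 10, b2 → 6; minimax = 6.
5 ≠ 6, so there is no saddle point; optimal play is mixed.
III is strictly dominated by I, so Row never plays it.
IV is strictly dominated by I, so Row never plays it.
On the remaining 2×2 (I, II vs b1, b2):
Let Row play I with probability p. Expected payoff against b1: 5p + 10(1−p) = −5p + 10; against b2: 6p + (-1)(1−p) = 7p − 1.
Setting these equal: −5p + 10 = 7p − 1 ⇒ −12p = -11 ⇒ p = 11/12, and the value is (-5)·(11/12) + 10 = 65/12.
For Column: with q = P(b1), equating I's and II's payoffs gives −q + 6 = 11q − 1 ⇒ q = 7/12.

65/12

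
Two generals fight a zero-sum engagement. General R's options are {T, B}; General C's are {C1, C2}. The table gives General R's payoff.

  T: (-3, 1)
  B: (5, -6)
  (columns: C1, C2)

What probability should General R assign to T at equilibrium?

11/15

Row minima: T → -3, B → -6; maximin = -3.
Column maxima: C1 → 5, C2 → 1; minimax = 1.
-3 ≠ 1, so there is no saddle point; optimal play is mixed.
Let General R play T with probability p. Expected payoff against C1: (-3)p + 5(1−p) = −8p + 5; against C2: 1p + (-6)(1−p) = 7p − 6.
Setting these equal: −8p + 5 = 7p − 6 ⇒ −15p = -11 ⇒ p = 11/15, and the value is (-8)·(11/15) + 5 = -13/15.
For General C: with q = P(C1), equating T's and B's payoffs gives −4q + 1 = 11q − 6 ⇒ q = 7/15.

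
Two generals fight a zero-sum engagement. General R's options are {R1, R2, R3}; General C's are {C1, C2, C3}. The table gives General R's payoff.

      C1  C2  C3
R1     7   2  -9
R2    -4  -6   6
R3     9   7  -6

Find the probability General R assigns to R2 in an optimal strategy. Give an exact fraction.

Row minima: R1 → -9, R2 → -6, R3 → -6; maximin = -6.
Column maxima: C1 → 9, C2 → 7, C3 → 6; minimax = 6.
-6 ≠ 6, so there is no saddle point; optimal play is mixed.
R1 is strictly dominated by R3, so General R never plays it.
C1 is strictly dominated by C2 (it gives General R strictly more in every row), so General C never plays it.
On the remaining 2×2 (R2, R3 vs C2, C3):
Let General R play R2 with probability p. Expected payoff against C2: (-6)p + 7(1−p) = −13p + 7; against C3: 6p + (-6)(1−p) = 12p − 6.
Setting these equal: −13p + 7 = 12p − 6 ⇒ −25p = -13 ⇒ p = 13/25, and the value is (-13)·(13/25) + 7 = 6/25.
For General C: with q = P(C2), equating R2's and R3's payoffs gives −12q + 6 = 13q − 6 ⇒ q = 12/25.

13/25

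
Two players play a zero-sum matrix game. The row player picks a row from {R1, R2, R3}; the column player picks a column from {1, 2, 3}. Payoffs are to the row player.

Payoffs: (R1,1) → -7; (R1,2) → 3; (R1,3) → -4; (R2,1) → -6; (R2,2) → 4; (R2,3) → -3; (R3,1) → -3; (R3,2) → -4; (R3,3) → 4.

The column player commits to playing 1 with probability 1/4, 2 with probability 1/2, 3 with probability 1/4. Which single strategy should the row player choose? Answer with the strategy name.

R2

Expected payoff of R1: (1/4)·(-7) + (1/2)·3 + (1/4)·(-4) = -5/4.
Expected payoff of R2: (1/4)·(-6) + (1/2)·4 + (1/4)·(-3) = -1/4.
Expected payoff of R3: (1/4)·(-3) + (1/2)·(-4) + (1/4)·4 = -7/4.
The largest is -1/4, so the row player's best response is R2.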